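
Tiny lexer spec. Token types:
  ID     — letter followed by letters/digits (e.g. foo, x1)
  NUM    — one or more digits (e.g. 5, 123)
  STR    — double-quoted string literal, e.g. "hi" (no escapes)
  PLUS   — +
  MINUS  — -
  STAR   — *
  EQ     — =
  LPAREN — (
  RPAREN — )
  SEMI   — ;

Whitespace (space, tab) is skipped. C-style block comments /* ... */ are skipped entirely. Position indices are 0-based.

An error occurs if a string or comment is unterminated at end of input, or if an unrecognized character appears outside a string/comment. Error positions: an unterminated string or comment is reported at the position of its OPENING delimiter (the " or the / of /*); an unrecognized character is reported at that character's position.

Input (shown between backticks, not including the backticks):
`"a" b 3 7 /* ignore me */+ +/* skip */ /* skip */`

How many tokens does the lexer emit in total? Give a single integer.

pos=0: enter STRING mode
pos=0: emit STR "a" (now at pos=3)
pos=4: emit ID 'b' (now at pos=5)
pos=6: emit NUM '3' (now at pos=7)
pos=8: emit NUM '7' (now at pos=9)
pos=10: enter COMMENT mode (saw '/*')
exit COMMENT mode (now at pos=25)
pos=25: emit PLUS '+'
pos=27: emit PLUS '+'
pos=28: enter COMMENT mode (saw '/*')
exit COMMENT mode (now at pos=38)
pos=39: enter COMMENT mode (saw '/*')
exit COMMENT mode (now at pos=49)
DONE. 6 tokens: [STR, ID, NUM, NUM, PLUS, PLUS]

Answer: 6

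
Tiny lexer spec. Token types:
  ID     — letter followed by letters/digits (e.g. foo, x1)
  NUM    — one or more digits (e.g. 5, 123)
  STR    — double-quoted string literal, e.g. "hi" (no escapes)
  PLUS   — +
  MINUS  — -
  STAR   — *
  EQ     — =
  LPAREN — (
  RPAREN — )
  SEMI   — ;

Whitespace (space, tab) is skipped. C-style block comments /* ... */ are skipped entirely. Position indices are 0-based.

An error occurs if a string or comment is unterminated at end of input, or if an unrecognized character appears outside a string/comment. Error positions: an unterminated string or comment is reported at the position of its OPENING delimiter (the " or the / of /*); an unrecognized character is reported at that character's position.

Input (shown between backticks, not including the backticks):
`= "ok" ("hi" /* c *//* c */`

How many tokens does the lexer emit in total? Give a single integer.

pos=0: emit EQ '='
pos=2: enter STRING mode
pos=2: emit STR "ok" (now at pos=6)
pos=7: emit LPAREN '('
pos=8: enter STRING mode
pos=8: emit STR "hi" (now at pos=12)
pos=13: enter COMMENT mode (saw '/*')
exit COMMENT mode (now at pos=20)
pos=20: enter COMMENT mode (saw '/*')
exit COMMENT mode (now at pos=27)
DONE. 4 tokens: [EQ, STR, LPAREN, STR]

Answer: 4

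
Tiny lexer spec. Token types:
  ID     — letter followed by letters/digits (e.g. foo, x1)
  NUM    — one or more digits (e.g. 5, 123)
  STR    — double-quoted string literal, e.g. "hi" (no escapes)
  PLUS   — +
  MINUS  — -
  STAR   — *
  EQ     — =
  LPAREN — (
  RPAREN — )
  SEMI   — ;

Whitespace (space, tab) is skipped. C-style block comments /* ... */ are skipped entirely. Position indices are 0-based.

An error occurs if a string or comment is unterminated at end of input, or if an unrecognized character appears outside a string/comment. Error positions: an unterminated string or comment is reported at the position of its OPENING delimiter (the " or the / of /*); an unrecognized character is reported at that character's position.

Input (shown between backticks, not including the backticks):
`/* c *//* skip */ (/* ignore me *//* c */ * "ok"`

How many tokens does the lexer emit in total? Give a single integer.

Answer: 3

Derivation:
pos=0: enter COMMENT mode (saw '/*')
exit COMMENT mode (now at pos=7)
pos=7: enter COMMENT mode (saw '/*')
exit COMMENT mode (now at pos=17)
pos=18: emit LPAREN '('
pos=19: enter COMMENT mode (saw '/*')
exit COMMENT mode (now at pos=34)
pos=34: enter COMMENT mode (saw '/*')
exit COMMENT mode (now at pos=41)
pos=42: emit STAR '*'
pos=44: enter STRING mode
pos=44: emit STR "ok" (now at pos=48)
DONE. 3 tokens: [LPAREN, STAR, STR]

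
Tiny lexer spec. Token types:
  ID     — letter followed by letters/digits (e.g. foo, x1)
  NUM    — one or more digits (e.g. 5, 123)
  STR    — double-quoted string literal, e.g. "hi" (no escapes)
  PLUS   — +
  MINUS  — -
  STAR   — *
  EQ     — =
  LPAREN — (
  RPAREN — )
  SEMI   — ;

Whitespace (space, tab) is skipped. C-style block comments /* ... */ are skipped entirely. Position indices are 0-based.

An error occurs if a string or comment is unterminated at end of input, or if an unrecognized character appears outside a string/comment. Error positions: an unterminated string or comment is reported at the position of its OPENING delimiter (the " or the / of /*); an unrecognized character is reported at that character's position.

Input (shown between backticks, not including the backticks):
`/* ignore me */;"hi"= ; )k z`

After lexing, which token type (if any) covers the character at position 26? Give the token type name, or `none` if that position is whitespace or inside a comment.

Answer: none

Derivation:
pos=0: enter COMMENT mode (saw '/*')
exit COMMENT mode (now at pos=15)
pos=15: emit SEMI ';'
pos=16: enter STRING mode
pos=16: emit STR "hi" (now at pos=20)
pos=20: emit EQ '='
pos=22: emit SEMI ';'
pos=24: emit RPAREN ')'
pos=25: emit ID 'k' (now at pos=26)
pos=27: emit ID 'z' (now at pos=28)
DONE. 7 tokens: [SEMI, STR, EQ, SEMI, RPAREN, ID, ID]
Position 26: char is ' ' -> none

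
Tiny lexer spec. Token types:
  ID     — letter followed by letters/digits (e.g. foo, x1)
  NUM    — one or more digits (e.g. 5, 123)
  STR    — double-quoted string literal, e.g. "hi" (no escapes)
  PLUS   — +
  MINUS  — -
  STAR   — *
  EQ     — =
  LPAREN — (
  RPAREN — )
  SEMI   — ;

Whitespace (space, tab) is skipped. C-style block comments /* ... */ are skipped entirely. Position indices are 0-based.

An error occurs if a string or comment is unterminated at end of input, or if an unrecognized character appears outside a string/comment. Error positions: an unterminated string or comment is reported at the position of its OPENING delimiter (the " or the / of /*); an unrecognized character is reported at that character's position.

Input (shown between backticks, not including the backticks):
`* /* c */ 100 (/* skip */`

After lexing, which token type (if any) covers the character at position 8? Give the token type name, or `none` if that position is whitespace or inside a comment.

pos=0: emit STAR '*'
pos=2: enter COMMENT mode (saw '/*')
exit COMMENT mode (now at pos=9)
pos=10: emit NUM '100' (now at pos=13)
pos=14: emit LPAREN '('
pos=15: enter COMMENT mode (saw '/*')
exit COMMENT mode (now at pos=25)
DONE. 3 tokens: [STAR, NUM, LPAREN]
Position 8: char is '/' -> none

Answer: none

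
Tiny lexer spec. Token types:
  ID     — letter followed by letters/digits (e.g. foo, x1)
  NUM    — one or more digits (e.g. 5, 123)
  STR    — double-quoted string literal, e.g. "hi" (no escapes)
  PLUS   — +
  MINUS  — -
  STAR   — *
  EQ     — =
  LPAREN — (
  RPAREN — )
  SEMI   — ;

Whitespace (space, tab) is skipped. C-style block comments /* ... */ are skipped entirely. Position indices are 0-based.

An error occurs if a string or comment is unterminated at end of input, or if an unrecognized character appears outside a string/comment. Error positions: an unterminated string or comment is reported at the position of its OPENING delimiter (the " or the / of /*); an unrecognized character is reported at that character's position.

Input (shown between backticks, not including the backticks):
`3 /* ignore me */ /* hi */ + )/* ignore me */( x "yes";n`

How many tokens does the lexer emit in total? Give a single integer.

pos=0: emit NUM '3' (now at pos=1)
pos=2: enter COMMENT mode (saw '/*')
exit COMMENT mode (now at pos=17)
pos=18: enter COMMENT mode (saw '/*')
exit COMMENT mode (now at pos=26)
pos=27: emit PLUS '+'
pos=29: emit RPAREN ')'
pos=30: enter COMMENT mode (saw '/*')
exit COMMENT mode (now at pos=45)
pos=45: emit LPAREN '('
pos=47: emit ID 'x' (now at pos=48)
pos=49: enter STRING mode
pos=49: emit STR "yes" (now at pos=54)
pos=54: emit SEMI ';'
pos=55: emit ID 'n' (now at pos=56)
DONE. 8 tokens: [NUM, PLUS, RPAREN, LPAREN, ID, STR, SEMI, ID]

Answer: 8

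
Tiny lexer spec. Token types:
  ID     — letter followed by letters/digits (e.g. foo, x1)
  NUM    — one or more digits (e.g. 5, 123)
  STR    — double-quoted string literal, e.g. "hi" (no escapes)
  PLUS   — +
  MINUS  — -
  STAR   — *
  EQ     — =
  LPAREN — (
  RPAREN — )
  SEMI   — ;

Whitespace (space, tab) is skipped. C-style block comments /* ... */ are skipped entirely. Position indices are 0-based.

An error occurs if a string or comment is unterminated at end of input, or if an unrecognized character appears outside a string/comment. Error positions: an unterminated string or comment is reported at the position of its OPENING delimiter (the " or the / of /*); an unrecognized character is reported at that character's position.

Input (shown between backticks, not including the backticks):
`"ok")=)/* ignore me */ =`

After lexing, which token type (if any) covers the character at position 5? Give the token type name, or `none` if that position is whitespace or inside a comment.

Answer: EQ

Derivation:
pos=0: enter STRING mode
pos=0: emit STR "ok" (now at pos=4)
pos=4: emit RPAREN ')'
pos=5: emit EQ '='
pos=6: emit RPAREN ')'
pos=7: enter COMMENT mode (saw '/*')
exit COMMENT mode (now at pos=22)
pos=23: emit EQ '='
DONE. 5 tokens: [STR, RPAREN, EQ, RPAREN, EQ]
Position 5: char is '=' -> EQ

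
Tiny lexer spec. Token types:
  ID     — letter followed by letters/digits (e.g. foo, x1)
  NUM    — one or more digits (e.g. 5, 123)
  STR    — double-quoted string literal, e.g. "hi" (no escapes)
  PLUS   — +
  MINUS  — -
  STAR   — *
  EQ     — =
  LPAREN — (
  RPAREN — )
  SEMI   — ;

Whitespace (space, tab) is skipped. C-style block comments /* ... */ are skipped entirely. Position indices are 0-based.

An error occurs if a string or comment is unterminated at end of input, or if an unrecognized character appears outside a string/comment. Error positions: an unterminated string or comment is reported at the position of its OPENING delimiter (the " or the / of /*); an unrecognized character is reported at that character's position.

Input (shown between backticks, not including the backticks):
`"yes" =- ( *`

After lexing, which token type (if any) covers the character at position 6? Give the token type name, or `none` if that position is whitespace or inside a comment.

pos=0: enter STRING mode
pos=0: emit STR "yes" (now at pos=5)
pos=6: emit EQ '='
pos=7: emit MINUS '-'
pos=9: emit LPAREN '('
pos=11: emit STAR '*'
DONE. 5 tokens: [STR, EQ, MINUS, LPAREN, STAR]
Position 6: char is '=' -> EQ

Answer: EQ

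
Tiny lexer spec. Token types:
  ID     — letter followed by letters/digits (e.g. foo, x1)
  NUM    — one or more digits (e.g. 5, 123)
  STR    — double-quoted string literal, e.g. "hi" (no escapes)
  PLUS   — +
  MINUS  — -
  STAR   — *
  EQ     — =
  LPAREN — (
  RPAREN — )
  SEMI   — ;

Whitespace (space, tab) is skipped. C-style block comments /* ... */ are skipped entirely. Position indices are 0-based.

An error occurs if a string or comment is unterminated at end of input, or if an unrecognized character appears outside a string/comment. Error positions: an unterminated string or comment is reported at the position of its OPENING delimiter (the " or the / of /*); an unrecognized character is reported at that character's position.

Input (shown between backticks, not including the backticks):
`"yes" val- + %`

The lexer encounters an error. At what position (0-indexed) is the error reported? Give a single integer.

Answer: 13

Derivation:
pos=0: enter STRING mode
pos=0: emit STR "yes" (now at pos=5)
pos=6: emit ID 'val' (now at pos=9)
pos=9: emit MINUS '-'
pos=11: emit PLUS '+'
pos=13: ERROR — unrecognized char '%'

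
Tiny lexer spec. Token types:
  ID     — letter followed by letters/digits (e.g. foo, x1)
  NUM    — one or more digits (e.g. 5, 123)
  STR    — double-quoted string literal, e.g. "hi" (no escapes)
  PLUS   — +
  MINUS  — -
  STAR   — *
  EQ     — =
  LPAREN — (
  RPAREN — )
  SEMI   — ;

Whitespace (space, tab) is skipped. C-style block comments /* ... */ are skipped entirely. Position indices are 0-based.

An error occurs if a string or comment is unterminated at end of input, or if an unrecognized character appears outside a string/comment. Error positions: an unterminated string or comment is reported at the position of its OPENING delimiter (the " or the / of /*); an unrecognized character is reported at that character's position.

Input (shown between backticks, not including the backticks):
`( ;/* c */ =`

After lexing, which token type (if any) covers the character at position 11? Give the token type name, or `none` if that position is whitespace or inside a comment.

Answer: EQ

Derivation:
pos=0: emit LPAREN '('
pos=2: emit SEMI ';'
pos=3: enter COMMENT mode (saw '/*')
exit COMMENT mode (now at pos=10)
pos=11: emit EQ '='
DONE. 3 tokens: [LPAREN, SEMI, EQ]
Position 11: char is '=' -> EQ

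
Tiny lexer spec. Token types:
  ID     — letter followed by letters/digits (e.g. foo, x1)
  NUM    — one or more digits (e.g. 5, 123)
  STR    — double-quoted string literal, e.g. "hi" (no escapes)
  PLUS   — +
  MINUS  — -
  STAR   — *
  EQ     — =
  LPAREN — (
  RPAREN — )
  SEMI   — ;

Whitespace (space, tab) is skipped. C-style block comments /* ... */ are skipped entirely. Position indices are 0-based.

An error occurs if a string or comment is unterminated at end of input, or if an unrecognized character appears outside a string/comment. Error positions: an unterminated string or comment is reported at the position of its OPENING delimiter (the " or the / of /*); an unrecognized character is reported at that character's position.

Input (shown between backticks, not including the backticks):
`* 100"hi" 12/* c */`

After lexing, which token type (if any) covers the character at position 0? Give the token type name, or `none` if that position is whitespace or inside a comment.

pos=0: emit STAR '*'
pos=2: emit NUM '100' (now at pos=5)
pos=5: enter STRING mode
pos=5: emit STR "hi" (now at pos=9)
pos=10: emit NUM '12' (now at pos=12)
pos=12: enter COMMENT mode (saw '/*')
exit COMMENT mode (now at pos=19)
DONE. 4 tokens: [STAR, NUM, STR, NUM]
Position 0: char is '*' -> STAR

Answer: STAR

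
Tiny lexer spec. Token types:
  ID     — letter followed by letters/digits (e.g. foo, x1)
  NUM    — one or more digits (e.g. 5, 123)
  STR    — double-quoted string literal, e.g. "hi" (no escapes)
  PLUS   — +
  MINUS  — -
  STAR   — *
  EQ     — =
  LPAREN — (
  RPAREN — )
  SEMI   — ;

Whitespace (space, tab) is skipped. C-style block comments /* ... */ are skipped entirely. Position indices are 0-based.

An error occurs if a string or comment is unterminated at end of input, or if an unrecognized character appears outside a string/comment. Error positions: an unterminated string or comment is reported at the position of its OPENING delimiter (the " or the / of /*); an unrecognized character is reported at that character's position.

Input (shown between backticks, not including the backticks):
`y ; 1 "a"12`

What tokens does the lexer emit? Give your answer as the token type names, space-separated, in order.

Answer: ID SEMI NUM STR NUM

Derivation:
pos=0: emit ID 'y' (now at pos=1)
pos=2: emit SEMI ';'
pos=4: emit NUM '1' (now at pos=5)
pos=6: enter STRING mode
pos=6: emit STR "a" (now at pos=9)
pos=9: emit NUM '12' (now at pos=11)
DONE. 5 tokens: [ID, SEMI, NUM, STR, NUM]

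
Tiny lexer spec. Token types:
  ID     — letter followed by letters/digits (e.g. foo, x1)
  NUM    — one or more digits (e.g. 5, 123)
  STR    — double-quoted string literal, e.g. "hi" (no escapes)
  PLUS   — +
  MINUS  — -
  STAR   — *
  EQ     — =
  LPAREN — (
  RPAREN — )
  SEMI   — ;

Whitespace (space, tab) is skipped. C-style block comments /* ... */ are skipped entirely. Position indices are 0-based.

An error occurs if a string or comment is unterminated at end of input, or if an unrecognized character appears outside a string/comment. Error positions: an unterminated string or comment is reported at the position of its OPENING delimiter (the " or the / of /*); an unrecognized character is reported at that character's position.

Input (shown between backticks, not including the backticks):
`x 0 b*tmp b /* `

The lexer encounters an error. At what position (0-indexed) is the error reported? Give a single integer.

Answer: 12

Derivation:
pos=0: emit ID 'x' (now at pos=1)
pos=2: emit NUM '0' (now at pos=3)
pos=4: emit ID 'b' (now at pos=5)
pos=5: emit STAR '*'
pos=6: emit ID 'tmp' (now at pos=9)
pos=10: emit ID 'b' (now at pos=11)
pos=12: enter COMMENT mode (saw '/*')
pos=12: ERROR — unterminated comment (reached EOF)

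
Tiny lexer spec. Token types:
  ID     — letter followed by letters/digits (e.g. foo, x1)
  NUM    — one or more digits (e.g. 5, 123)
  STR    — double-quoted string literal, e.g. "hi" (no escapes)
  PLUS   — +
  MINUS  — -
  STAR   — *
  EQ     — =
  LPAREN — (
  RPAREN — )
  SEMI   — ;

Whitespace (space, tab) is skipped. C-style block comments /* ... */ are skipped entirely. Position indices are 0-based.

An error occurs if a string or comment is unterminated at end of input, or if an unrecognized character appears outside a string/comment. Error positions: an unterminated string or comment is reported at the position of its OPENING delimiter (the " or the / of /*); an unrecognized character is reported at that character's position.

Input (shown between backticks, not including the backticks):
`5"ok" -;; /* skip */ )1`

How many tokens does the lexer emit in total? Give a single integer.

Answer: 7

Derivation:
pos=0: emit NUM '5' (now at pos=1)
pos=1: enter STRING mode
pos=1: emit STR "ok" (now at pos=5)
pos=6: emit MINUS '-'
pos=7: emit SEMI ';'
pos=8: emit SEMI ';'
pos=10: enter COMMENT mode (saw '/*')
exit COMMENT mode (now at pos=20)
pos=21: emit RPAREN ')'
pos=22: emit NUM '1' (now at pos=23)
DONE. 7 tokens: [NUM, STR, MINUS, SEMI, SEMI, RPAREN, NUM]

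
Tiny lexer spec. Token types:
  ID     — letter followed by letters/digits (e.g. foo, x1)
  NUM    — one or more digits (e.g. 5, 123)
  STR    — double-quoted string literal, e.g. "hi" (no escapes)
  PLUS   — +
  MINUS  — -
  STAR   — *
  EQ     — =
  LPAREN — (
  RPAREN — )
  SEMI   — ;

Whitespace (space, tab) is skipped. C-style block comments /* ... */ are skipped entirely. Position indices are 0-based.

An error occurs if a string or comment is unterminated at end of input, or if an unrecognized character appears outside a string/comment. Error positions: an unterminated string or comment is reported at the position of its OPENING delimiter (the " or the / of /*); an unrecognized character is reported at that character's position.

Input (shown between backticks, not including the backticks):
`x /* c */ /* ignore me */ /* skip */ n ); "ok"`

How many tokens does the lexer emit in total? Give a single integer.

Answer: 5

Derivation:
pos=0: emit ID 'x' (now at pos=1)
pos=2: enter COMMENT mode (saw '/*')
exit COMMENT mode (now at pos=9)
pos=10: enter COMMENT mode (saw '/*')
exit COMMENT mode (now at pos=25)
pos=26: enter COMMENT mode (saw '/*')
exit COMMENT mode (now at pos=36)
pos=37: emit ID 'n' (now at pos=38)
pos=39: emit RPAREN ')'
pos=40: emit SEMI ';'
pos=42: enter STRING mode
pos=42: emit STR "ok" (now at pos=46)
DONE. 5 tokens: [ID, ID, RPAREN, SEMI, STR]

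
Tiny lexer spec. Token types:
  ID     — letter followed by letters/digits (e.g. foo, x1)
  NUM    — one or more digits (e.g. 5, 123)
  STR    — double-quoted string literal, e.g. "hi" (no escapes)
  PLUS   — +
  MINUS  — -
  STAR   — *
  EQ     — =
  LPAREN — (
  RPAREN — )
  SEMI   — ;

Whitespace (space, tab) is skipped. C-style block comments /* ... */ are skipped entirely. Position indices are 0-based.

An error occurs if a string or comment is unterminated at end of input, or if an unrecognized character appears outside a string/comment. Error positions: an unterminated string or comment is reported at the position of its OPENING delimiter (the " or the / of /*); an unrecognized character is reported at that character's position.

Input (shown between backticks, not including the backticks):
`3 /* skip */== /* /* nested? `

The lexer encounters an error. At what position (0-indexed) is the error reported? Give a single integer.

pos=0: emit NUM '3' (now at pos=1)
pos=2: enter COMMENT mode (saw '/*')
exit COMMENT mode (now at pos=12)
pos=12: emit EQ '='
pos=13: emit EQ '='
pos=15: enter COMMENT mode (saw '/*')
pos=15: ERROR — unterminated comment (reached EOF)

Answer: 15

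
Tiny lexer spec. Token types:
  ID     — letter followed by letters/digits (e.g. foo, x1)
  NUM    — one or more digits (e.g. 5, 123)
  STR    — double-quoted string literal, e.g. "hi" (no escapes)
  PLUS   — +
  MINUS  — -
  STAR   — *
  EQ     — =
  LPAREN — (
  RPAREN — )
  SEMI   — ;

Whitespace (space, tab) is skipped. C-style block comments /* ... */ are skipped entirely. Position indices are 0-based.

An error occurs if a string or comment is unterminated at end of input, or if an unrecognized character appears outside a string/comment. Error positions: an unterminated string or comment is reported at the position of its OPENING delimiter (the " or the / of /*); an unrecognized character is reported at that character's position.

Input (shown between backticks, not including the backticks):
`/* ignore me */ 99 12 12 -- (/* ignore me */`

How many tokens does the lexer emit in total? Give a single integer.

pos=0: enter COMMENT mode (saw '/*')
exit COMMENT mode (now at pos=15)
pos=16: emit NUM '99' (now at pos=18)
pos=19: emit NUM '12' (now at pos=21)
pos=22: emit NUM '12' (now at pos=24)
pos=25: emit MINUS '-'
pos=26: emit MINUS '-'
pos=28: emit LPAREN '('
pos=29: enter COMMENT mode (saw '/*')
exit COMMENT mode (now at pos=44)
DONE. 6 tokens: [NUM, NUM, NUM, MINUS, MINUS, LPAREN]

Answer: 6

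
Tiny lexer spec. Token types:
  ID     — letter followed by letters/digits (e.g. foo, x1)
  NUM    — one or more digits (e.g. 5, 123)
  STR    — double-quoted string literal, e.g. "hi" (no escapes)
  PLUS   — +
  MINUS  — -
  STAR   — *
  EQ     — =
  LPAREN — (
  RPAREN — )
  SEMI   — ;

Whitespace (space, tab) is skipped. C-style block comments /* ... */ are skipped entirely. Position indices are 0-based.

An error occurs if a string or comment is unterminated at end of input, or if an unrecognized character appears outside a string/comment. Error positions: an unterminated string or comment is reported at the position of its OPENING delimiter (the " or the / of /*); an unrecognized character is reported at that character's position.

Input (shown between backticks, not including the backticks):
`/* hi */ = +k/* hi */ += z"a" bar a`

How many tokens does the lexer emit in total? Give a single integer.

Answer: 9

Derivation:
pos=0: enter COMMENT mode (saw '/*')
exit COMMENT mode (now at pos=8)
pos=9: emit EQ '='
pos=11: emit PLUS '+'
pos=12: emit ID 'k' (now at pos=13)
pos=13: enter COMMENT mode (saw '/*')
exit COMMENT mode (now at pos=21)
pos=22: emit PLUS '+'
pos=23: emit EQ '='
pos=25: emit ID 'z' (now at pos=26)
pos=26: enter STRING mode
pos=26: emit STR "a" (now at pos=29)
pos=30: emit ID 'bar' (now at pos=33)
pos=34: emit ID 'a' (now at pos=35)
DONE. 9 tokens: [EQ, PLUS, ID, PLUS, EQ, ID, STR, ID, ID]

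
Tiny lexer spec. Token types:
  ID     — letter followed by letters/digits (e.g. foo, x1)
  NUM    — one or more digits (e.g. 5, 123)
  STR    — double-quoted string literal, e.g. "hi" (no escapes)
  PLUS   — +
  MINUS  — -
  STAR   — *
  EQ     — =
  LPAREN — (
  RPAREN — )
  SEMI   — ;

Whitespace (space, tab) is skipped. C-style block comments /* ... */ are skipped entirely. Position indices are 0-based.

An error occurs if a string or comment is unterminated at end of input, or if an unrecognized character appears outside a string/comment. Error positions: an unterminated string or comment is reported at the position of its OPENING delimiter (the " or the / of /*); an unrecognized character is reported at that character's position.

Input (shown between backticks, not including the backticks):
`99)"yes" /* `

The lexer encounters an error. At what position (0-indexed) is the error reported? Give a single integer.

pos=0: emit NUM '99' (now at pos=2)
pos=2: emit RPAREN ')'
pos=3: enter STRING mode
pos=3: emit STR "yes" (now at pos=8)
pos=9: enter COMMENT mode (saw '/*')
pos=9: ERROR — unterminated comment (reached EOF)

Answer: 9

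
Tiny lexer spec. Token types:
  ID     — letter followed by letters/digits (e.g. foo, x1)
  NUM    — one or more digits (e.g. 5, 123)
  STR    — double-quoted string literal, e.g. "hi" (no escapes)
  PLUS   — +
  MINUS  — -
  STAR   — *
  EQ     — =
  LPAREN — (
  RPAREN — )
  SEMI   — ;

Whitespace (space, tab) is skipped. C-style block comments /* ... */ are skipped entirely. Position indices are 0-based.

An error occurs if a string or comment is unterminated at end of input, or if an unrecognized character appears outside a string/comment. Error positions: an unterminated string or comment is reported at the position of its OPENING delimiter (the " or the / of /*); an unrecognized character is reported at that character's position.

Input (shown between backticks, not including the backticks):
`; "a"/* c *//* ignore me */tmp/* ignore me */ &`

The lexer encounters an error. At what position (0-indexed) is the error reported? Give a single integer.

pos=0: emit SEMI ';'
pos=2: enter STRING mode
pos=2: emit STR "a" (now at pos=5)
pos=5: enter COMMENT mode (saw '/*')
exit COMMENT mode (now at pos=12)
pos=12: enter COMMENT mode (saw '/*')
exit COMMENT mode (now at pos=27)
pos=27: emit ID 'tmp' (now at pos=30)
pos=30: enter COMMENT mode (saw '/*')
exit COMMENT mode (now at pos=45)
pos=46: ERROR — unrecognized char '&'

Answer: 46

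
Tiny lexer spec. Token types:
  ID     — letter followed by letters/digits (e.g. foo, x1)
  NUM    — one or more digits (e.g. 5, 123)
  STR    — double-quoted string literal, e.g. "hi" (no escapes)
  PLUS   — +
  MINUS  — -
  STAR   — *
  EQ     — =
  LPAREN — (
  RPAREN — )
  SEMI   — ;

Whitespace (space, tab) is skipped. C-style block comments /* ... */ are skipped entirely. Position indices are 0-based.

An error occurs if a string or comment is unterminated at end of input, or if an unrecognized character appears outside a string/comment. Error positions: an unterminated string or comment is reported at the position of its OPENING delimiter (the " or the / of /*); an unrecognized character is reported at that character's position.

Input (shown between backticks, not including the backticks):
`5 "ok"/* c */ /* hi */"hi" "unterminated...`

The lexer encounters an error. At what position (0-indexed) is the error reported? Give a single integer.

pos=0: emit NUM '5' (now at pos=1)
pos=2: enter STRING mode
pos=2: emit STR "ok" (now at pos=6)
pos=6: enter COMMENT mode (saw '/*')
exit COMMENT mode (now at pos=13)
pos=14: enter COMMENT mode (saw '/*')
exit COMMENT mode (now at pos=22)
pos=22: enter STRING mode
pos=22: emit STR "hi" (now at pos=26)
pos=27: enter STRING mode
pos=27: ERROR — unterminated string

Answer: 27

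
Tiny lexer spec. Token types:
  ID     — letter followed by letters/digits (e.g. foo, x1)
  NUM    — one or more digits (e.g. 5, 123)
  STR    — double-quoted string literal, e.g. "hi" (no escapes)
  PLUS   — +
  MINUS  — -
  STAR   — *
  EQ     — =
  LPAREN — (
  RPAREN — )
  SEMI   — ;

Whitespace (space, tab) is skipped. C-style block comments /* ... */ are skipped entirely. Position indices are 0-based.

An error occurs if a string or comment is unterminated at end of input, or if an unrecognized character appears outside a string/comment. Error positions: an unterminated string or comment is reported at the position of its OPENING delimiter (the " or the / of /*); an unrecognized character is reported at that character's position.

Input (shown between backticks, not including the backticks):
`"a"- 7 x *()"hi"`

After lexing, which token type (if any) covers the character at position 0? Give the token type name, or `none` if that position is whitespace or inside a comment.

pos=0: enter STRING mode
pos=0: emit STR "a" (now at pos=3)
pos=3: emit MINUS '-'
pos=5: emit NUM '7' (now at pos=6)
pos=7: emit ID 'x' (now at pos=8)
pos=9: emit STAR '*'
pos=10: emit LPAREN '('
pos=11: emit RPAREN ')'
pos=12: enter STRING mode
pos=12: emit STR "hi" (now at pos=16)
DONE. 8 tokens: [STR, MINUS, NUM, ID, STAR, LPAREN, RPAREN, STR]
Position 0: char is '"' -> STR

Answer: STR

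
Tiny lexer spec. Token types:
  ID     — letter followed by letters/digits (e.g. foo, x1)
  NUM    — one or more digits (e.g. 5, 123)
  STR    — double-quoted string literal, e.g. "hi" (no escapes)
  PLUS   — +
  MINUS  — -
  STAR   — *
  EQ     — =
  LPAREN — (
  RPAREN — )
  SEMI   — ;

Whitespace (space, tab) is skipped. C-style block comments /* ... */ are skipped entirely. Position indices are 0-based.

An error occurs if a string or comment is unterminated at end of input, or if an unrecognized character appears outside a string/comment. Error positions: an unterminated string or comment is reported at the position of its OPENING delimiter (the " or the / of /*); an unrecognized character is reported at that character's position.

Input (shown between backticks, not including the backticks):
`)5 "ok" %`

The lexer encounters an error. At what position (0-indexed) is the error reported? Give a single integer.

pos=0: emit RPAREN ')'
pos=1: emit NUM '5' (now at pos=2)
pos=3: enter STRING mode
pos=3: emit STR "ok" (now at pos=7)
pos=8: ERROR — unrecognized char '%'

Answer: 8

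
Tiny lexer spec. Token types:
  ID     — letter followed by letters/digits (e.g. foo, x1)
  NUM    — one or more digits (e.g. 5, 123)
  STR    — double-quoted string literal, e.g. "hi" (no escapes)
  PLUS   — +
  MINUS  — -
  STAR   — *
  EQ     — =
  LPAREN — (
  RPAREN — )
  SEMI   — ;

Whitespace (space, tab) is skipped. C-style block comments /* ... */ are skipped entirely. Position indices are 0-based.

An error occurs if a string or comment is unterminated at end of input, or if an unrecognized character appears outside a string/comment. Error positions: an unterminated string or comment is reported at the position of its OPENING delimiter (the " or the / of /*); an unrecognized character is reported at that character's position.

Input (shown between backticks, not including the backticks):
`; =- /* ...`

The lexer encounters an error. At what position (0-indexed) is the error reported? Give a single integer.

pos=0: emit SEMI ';'
pos=2: emit EQ '='
pos=3: emit MINUS '-'
pos=5: enter COMMENT mode (saw '/*')
pos=5: ERROR — unterminated comment (reached EOF)

Answer: 5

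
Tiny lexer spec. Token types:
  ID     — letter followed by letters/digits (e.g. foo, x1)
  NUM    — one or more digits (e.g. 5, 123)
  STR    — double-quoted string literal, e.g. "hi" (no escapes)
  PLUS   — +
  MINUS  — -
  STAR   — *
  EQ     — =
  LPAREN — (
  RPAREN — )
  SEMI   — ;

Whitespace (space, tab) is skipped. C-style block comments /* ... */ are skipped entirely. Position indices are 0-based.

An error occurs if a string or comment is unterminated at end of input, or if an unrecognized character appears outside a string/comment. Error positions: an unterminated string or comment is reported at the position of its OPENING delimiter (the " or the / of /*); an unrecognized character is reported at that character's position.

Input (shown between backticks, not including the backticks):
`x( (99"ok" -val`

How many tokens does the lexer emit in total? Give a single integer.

pos=0: emit ID 'x' (now at pos=1)
pos=1: emit LPAREN '('
pos=3: emit LPAREN '('
pos=4: emit NUM '99' (now at pos=6)
pos=6: enter STRING mode
pos=6: emit STR "ok" (now at pos=10)
pos=11: emit MINUS '-'
pos=12: emit ID 'val' (now at pos=15)
DONE. 7 tokens: [ID, LPAREN, LPAREN, NUM, STR, MINUS, ID]

Answer: 7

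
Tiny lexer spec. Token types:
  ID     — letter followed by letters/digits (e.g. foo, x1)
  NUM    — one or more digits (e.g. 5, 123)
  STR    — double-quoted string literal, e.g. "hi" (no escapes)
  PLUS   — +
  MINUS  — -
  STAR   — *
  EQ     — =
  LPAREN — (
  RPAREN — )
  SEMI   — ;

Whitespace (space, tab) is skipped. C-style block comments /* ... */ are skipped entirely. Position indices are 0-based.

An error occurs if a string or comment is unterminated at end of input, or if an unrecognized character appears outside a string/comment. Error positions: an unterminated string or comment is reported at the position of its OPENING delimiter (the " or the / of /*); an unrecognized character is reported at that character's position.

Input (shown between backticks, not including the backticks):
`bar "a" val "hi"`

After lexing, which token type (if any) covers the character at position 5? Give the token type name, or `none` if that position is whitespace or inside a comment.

pos=0: emit ID 'bar' (now at pos=3)
pos=4: enter STRING mode
pos=4: emit STR "a" (now at pos=7)
pos=8: emit ID 'val' (now at pos=11)
pos=12: enter STRING mode
pos=12: emit STR "hi" (now at pos=16)
DONE. 4 tokens: [ID, STR, ID, STR]
Position 5: char is 'a' -> STR

Answer: STR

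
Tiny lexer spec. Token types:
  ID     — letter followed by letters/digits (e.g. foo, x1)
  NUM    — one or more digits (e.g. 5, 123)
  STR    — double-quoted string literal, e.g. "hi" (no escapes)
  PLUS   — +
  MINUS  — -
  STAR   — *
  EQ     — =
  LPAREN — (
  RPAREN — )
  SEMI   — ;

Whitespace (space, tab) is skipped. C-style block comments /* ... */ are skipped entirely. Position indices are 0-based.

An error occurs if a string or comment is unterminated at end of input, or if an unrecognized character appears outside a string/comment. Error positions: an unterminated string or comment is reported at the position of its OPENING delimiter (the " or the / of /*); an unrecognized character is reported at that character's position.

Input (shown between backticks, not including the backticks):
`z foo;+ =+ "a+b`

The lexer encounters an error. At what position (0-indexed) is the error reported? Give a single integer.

pos=0: emit ID 'z' (now at pos=1)
pos=2: emit ID 'foo' (now at pos=5)
pos=5: emit SEMI ';'
pos=6: emit PLUS '+'
pos=8: emit EQ '='
pos=9: emit PLUS '+'
pos=11: enter STRING mode
pos=11: ERROR — unterminated string

Answer: 11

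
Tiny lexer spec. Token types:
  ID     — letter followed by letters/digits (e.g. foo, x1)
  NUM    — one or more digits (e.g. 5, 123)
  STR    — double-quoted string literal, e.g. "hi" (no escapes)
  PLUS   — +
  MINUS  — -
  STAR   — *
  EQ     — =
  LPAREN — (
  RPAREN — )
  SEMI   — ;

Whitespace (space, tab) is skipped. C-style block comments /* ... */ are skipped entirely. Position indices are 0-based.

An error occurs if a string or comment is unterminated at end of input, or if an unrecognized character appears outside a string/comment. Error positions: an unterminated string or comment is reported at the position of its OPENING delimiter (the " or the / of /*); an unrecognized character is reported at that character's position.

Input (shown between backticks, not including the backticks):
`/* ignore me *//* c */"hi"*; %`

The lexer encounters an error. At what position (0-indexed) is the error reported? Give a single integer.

pos=0: enter COMMENT mode (saw '/*')
exit COMMENT mode (now at pos=15)
pos=15: enter COMMENT mode (saw '/*')
exit COMMENT mode (now at pos=22)
pos=22: enter STRING mode
pos=22: emit STR "hi" (now at pos=26)
pos=26: emit STAR '*'
pos=27: emit SEMI ';'
pos=29: ERROR — unrecognized char '%'

Answer: 29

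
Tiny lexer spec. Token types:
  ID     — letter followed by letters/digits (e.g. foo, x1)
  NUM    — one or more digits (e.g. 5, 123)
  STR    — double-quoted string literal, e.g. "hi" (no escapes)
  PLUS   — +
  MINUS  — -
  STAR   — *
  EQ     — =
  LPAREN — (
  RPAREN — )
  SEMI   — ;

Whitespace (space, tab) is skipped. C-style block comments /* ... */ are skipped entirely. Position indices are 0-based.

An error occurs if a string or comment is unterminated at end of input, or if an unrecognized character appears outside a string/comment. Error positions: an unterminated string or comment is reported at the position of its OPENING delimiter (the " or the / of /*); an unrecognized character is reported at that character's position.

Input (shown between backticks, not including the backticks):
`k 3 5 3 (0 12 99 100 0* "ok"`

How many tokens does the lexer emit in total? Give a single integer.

pos=0: emit ID 'k' (now at pos=1)
pos=2: emit NUM '3' (now at pos=3)
pos=4: emit NUM '5' (now at pos=5)
pos=6: emit NUM '3' (now at pos=7)
pos=8: emit LPAREN '('
pos=9: emit NUM '0' (now at pos=10)
pos=11: emit NUM '12' (now at pos=13)
pos=14: emit NUM '99' (now at pos=16)
pos=17: emit NUM '100' (now at pos=20)
pos=21: emit NUM '0' (now at pos=22)
pos=22: emit STAR '*'
pos=24: enter STRING mode
pos=24: emit STR "ok" (now at pos=28)
DONE. 12 tokens: [ID, NUM, NUM, NUM, LPAREN, NUM, NUM, NUM, NUM, NUM, STAR, STR]

Answer: 12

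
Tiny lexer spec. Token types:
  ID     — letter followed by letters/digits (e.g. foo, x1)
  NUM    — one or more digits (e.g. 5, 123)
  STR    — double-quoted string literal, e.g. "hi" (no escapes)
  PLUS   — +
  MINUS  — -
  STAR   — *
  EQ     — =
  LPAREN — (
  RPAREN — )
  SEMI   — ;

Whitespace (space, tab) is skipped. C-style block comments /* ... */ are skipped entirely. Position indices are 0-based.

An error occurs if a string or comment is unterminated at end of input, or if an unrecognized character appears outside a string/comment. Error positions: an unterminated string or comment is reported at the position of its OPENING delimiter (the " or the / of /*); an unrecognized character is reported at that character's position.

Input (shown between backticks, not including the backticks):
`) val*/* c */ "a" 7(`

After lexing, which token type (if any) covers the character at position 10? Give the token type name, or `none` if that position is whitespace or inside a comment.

pos=0: emit RPAREN ')'
pos=2: emit ID 'val' (now at pos=5)
pos=5: emit STAR '*'
pos=6: enter COMMENT mode (saw '/*')
exit COMMENT mode (now at pos=13)
pos=14: enter STRING mode
pos=14: emit STR "a" (now at pos=17)
pos=18: emit NUM '7' (now at pos=19)
pos=19: emit LPAREN '('
DONE. 6 tokens: [RPAREN, ID, STAR, STR, NUM, LPAREN]
Position 10: char is ' ' -> none

Answer: none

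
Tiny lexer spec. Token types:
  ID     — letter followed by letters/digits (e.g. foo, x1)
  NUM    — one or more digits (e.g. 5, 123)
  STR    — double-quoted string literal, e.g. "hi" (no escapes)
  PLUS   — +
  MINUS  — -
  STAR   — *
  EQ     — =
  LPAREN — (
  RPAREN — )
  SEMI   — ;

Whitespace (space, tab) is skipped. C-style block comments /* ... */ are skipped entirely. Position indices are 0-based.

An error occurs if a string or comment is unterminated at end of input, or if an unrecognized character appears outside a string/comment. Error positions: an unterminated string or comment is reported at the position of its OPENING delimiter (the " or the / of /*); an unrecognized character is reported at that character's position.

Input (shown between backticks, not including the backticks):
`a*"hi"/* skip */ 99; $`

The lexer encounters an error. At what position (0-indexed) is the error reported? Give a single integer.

pos=0: emit ID 'a' (now at pos=1)
pos=1: emit STAR '*'
pos=2: enter STRING mode
pos=2: emit STR "hi" (now at pos=6)
pos=6: enter COMMENT mode (saw '/*')
exit COMMENT mode (now at pos=16)
pos=17: emit NUM '99' (now at pos=19)
pos=19: emit SEMI ';'
pos=21: ERROR — unrecognized char '$'

Answer: 21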